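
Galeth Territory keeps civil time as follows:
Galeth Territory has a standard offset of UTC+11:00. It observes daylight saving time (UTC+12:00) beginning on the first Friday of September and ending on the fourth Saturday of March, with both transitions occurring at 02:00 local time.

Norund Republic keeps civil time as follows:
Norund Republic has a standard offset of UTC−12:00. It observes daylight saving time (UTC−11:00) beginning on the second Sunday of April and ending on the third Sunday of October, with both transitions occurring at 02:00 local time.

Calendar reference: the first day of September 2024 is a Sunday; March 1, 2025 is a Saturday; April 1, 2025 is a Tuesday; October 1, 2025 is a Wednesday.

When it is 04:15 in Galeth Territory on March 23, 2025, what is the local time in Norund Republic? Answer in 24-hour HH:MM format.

1 September 2024 is a Sunday, so the first Friday is September 6.
1 March 2025 is a Saturday, so the first Saturday is March 1 and the fourth is March 22.
Daylight saving runs 6 September 2024 – 22 March 2025; March 23, 2025 is outside that window, so Galeth Territory is on standard time at UTC+11:00.
04:15 Galeth Territory − 11h = 17:15 UTC (rolling into the previous day, 22 March 2025).
1 April 2025 is a Tuesday, so the first Sunday is April 6 and the second is April 13.
1 October 2025 is a Wednesday, so the first Sunday is October 5 and the third is October 19.
At the standard offset (UTC−12:00), 17:15 UTC − 12h = 05:15 Norund Republic standard time.
Daylight saving runs 13 April – 19 October; the standard-time date in Norund Republic, March 22, 2025, is outside that window, so Norund Republic is on standard time at UTC−12:00.
17:15 UTC − 12h = 05:15 Norund Republic.

05:15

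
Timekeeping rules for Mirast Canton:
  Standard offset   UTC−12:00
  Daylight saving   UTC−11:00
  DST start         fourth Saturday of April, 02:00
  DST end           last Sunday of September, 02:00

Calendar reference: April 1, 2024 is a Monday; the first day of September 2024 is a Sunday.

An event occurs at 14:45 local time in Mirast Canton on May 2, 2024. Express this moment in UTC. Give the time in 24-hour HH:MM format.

01:45

1 April 2024 is a Monday, so the first Saturday is April 6 and the fourth is April 27.
1 September 2024 is a Sunday, so Sundays fall on 1, 8, 15, 22, 29; the last is September 29.
Daylight saving runs 27 April – 29 September; May 2, 2024 is inside that window, so Mirast Canton is at UTC−11:00.
14:45 local + 11h = 01:45 UTC (rolling into the next day, 3 May 2024).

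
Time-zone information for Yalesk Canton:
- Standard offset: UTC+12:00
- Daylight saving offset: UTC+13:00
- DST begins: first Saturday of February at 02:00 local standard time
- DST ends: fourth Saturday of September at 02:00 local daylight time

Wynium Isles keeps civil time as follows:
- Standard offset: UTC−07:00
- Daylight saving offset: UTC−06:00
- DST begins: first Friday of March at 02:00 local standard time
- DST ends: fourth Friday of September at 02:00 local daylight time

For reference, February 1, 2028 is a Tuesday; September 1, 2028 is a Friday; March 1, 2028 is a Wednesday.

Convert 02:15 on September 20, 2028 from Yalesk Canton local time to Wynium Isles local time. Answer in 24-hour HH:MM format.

07:15

1 February 2028 is a Tuesday, so the first Saturday is February 5.
1 September 2028 is a Friday, so the first Saturday is September 2 and the fourth is September 23.
September 20, 2028 falls between 5 February and 23 September, so daylight saving is in effect and Yalesk Canton is at UTC+13:00.
02:15 Yalesk Canton − 13h = 13:15 UTC (rolling into the previous day, 19 September 2028).
1 March 2028 is a Wednesday, so the first Friday is March 3.
1 September 2028 is a Friday, so the first Friday is September 1 and the fourth is September 22.
At the standard offset (UTC−07:00), 13:15 UTC − 7h = 06:15 Wynium Isles standard time.
The standard-time date in Wynium Isles, September 19, 2028, falls between 3 March and 22 September, so daylight saving is in effect and Wynium Isles is at UTC−06:00.
13:15 UTC − 6h = 07:15 Wynium Isles.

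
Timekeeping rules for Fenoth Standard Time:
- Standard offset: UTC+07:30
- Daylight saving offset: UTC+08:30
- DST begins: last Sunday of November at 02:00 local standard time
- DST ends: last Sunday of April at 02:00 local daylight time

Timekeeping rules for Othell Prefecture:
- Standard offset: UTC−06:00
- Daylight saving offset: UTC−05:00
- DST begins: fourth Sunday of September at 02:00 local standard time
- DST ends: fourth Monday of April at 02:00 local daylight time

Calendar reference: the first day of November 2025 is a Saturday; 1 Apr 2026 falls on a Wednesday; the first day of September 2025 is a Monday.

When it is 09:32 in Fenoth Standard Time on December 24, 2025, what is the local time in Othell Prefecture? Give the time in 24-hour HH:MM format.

20:02

1 November 2025 is a Saturday, so Sundays fall on 2, 9, 16, 23, 30; the last is November 30.
1 April 2026 is a Wednesday, so Sundays fall on 5, 12, 19, 26; the last is April 26.
December 24, 2025 lies within the daylight-saving period (30 November 2025 – 26 April 2026), so Fenoth Standard Time is on daylight time, UTC+08:30.
09:32 Fenoth Standard Time − 8h30m = 01:02 UTC.
1 September 2025 is a Monday, so the first Sunday is September 7 and the fourth is September 28.
1 April 2026 is a Wednesday, so the first Monday is April 6 and the fourth is April 27.
At the standard offset (UTC−06:00), 01:02 UTC − 6h = 19:02 Othell Prefecture standard time (rolling into the previous day, 23 December 2025).
Daylight saving runs 28 September 2025 – 27 April 2026; the standard-time date in Othell Prefecture, December 23, 2025, is inside that window, so Othell Prefecture is at UTC−05:00.
01:02 UTC − 5h = 20:02 Othell Prefecture (rolling into the previous day, 23 December 2025).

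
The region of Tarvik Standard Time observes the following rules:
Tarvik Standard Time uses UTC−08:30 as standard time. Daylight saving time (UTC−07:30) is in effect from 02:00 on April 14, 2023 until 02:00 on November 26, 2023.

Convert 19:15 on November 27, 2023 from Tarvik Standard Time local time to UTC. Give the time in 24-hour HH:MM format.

03:45

November 27, 2023 is outside the daylight-saving period (14 April – 26 November), so Tarvik Standard Time is on standard time, UTC−08:30.
19:15 local + 8h30m = 03:45 UTC (rolling into the next day, 28 November 2023).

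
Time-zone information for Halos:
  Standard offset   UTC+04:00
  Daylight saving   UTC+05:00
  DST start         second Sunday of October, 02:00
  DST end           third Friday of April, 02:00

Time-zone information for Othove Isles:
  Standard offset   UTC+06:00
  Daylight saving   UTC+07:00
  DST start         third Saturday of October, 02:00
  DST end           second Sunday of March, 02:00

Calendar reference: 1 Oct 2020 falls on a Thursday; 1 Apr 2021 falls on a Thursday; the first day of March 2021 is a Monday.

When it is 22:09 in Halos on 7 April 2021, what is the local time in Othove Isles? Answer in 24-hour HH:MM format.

23:09

1 October 2020 is a Thursday, so the first Sunday is October 4 and the second is October 11.
1 April 2021 is a Thursday, so the first Friday is April 2 and the third is April 16.
Daylight saving runs 11 October 2020 – 16 April 2021; 7 April 2021 is inside that window, so Halos is at UTC+05:00.
22:09 Halos − 5h = 17:09 UTC.
1 October 2020 is a Thursday, so the first Saturday is October 3 and the third is October 17.
1 March 2021 is a Monday, so the first Sunday is March 7 and the second is March 14.
At the standard offset (UTC+06:00), 17:09 UTC + 6h = 23:09 Othove Isles standard time.
Daylight saving runs 17 October 2020 – 14 March 2021; the standard-time date in Othove Isles, 7 April 2021, is outside that window, so Othove Isles is on standard time at UTC+06:00.
17:09 UTC + 6h = 23:09 Othove Isles.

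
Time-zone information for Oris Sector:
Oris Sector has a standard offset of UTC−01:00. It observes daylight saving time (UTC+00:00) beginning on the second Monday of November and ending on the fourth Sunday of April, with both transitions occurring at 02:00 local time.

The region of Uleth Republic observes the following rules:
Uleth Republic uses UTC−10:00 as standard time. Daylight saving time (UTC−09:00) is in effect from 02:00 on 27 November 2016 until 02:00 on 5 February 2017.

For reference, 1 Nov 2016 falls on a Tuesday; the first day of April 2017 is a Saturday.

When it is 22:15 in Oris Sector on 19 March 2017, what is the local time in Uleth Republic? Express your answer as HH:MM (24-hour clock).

1 November 2016 is a Tuesday, so the first Monday is November 7 and the second is November 14.
1 April 2017 is a Saturday, so the first Sunday is April 2 and the fourth is April 23.
19 March 2017 falls between 14 November 2016 and 23 April 2017, so daylight saving is in effect and Oris Sector is at UTC+00:00.
22:15 Oris Sector − 0h = 22:15 UTC.
At the standard offset (UTC−10:00), 22:15 UTC − 10h = 12:15 Uleth Republic standard time.
The standard-time date in Uleth Republic, 19 March 2017, does not fall between 27 November 2016 and 5 February 2017, so daylight saving is not in effect and Uleth Republic is at UTC−10:00.
22:15 UTC − 10h = 12:15 Uleth Republic.

12:15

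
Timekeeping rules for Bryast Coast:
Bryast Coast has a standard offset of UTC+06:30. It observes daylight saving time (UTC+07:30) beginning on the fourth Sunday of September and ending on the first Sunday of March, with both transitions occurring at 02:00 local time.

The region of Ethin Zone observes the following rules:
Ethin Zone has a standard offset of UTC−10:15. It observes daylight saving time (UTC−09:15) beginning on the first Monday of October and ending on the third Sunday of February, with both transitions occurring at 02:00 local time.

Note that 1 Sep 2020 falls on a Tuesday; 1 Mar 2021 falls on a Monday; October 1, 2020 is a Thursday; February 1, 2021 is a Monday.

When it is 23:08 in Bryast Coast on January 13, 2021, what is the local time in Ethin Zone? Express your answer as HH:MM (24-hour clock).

06:23

1 September 2020 is a Tuesday, so the first Sunday is September 6 and the fourth is September 27.
1 March 2021 is a Monday, so the first Sunday is March 7.
Daylight saving runs 27 September 2020 – 7 March 2021; January 13, 2021 is inside that window, so Bryast Coast is at UTC+07:30.
23:08 Bryast Coast − 7h30m = 15:38 UTC.
1 October 2020 is a Thursday, so the first Monday is October 5.
1 February 2021 is a Monday, so the first Sunday is February 7 and the third is February 21.
At the standard offset (UTC−10:15), 15:38 UTC − 10h15m = 05:23 Ethin Zone standard time.
The standard-time date in Ethin Zone, January 13, 2021, lies within the daylight-saving period (5 October 2020 – 21 February 2021), so Ethin Zone is on daylight time, UTC−09:15.
15:38 UTC − 9h15m = 06:23 Ethin Zone.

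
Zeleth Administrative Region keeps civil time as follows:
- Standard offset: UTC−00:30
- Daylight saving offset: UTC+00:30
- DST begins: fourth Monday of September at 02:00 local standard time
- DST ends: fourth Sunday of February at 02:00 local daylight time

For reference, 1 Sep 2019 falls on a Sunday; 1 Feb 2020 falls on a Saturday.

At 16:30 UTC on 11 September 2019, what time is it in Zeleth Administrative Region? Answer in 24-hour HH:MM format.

16:00

1 September 2019 is a Sunday, so the first Monday is September 2 and the fourth is September 23.
1 February 2020 is a Saturday, so the first Sunday is February 2 and the fourth is February 23.
At the standard offset (UTC−00:30), 16:30 UTC − 0h30m = 16:00 Zeleth Administrative Region standard time.
The standard-time date in Zeleth Administrative Region, 11 September 2019, does not fall between 23 September 2019 and 23 February 2020, so daylight saving is not in effect and Zeleth Administrative Region is at UTC−00:30.
16:30 UTC − 0h30m = 16:00 local.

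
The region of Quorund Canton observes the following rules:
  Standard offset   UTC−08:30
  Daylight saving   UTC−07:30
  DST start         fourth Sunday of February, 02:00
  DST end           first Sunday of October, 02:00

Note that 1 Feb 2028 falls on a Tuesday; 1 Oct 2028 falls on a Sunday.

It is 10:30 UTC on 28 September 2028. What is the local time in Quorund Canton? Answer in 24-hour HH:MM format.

03:00

1 February 2028 is a Tuesday, so the first Sunday is February 6 and the fourth is February 27.
1 October 2028 is a Sunday, so the first Sunday is October 1.
At the standard offset (UTC−08:30), 10:30 UTC − 8h30m = 02:00 Quorund Canton standard time.
Daylight saving runs 27 February – 1 October; the standard-time date in Quorund Canton, 28 September 2028, is inside that window, so Quorund Canton is at UTC−07:30.
10:30 UTC − 7h30m = 03:00 local.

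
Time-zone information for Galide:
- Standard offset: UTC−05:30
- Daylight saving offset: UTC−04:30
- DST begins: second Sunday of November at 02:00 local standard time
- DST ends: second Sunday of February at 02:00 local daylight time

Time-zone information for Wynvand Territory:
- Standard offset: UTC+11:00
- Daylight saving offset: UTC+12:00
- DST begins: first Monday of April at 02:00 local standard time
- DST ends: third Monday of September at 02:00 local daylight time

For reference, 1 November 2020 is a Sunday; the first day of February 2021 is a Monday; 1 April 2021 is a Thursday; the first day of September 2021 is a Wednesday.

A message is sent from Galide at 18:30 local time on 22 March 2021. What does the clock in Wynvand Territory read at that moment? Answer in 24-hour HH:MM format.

11:00

1 November 2020 is a Sunday, so the first Sunday is November 1 and the second is November 8.
1 February 2021 is a Monday, so the first Sunday is February 7 and the second is February 14.
22 March 2021 does not fall between 8 November 2020 and 14 February 2021, so daylight saving is not in effect and Galide is at UTC−05:30.
18:30 Galide + 5h30m = 00:00 UTC (rolling into the next day, 23 March 2021).
1 April 2021 is a Thursday, so the first Monday is April 5.
1 September 2021 is a Wednesday, so the first Monday is September 6 and the third is September 20.
At the standard offset (UTC+11:00), 00:00 UTC + 11h = 11:00 Wynvand Territory standard time.
Daylight saving runs 5 April – 20 September; the standard-time date in Wynvand Territory, 23 March 2021, is outside that window, so Wynvand Territory is on standard time at UTC+11:00.
00:00 UTC + 11h = 11:00 Wynvand Territory.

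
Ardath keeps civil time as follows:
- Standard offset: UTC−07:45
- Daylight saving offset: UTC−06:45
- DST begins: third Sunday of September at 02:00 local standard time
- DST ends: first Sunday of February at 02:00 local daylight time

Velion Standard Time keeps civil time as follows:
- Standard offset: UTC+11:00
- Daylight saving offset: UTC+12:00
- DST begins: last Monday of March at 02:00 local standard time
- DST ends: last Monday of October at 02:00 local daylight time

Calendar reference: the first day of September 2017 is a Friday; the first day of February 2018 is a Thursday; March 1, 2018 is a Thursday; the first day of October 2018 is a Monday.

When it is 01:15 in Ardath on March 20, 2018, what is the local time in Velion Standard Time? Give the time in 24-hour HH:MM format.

20:00

1 September 2017 is a Friday, so the first Sunday is September 3 and the third is September 17.
1 February 2018 is a Thursday, so the first Sunday is February 4.
March 20, 2018 is outside the daylight-saving period (17 September 2017 – 4 February 2018), so Ardath is on standard time, UTC−07:45.
01:15 Ardath + 7h45m = 09:00 UTC.
1 March 2018 is a Thursday, so Mondays fall on 5, 12, 19, 26; the last is March 26.
1 October 2018 is a Monday, so Mondays fall on 1, 8, 15, 22, 29; the last is October 29.
At the standard offset (UTC+11:00), 09:00 UTC + 11h = 20:00 Velion Standard Time standard time.
The standard-time date in Velion Standard Time, March 20, 2018, does not fall between 26 March and 29 October, so daylight saving is not in effect and Velion Standard Time is at UTC+11:00.
09:00 UTC + 11h = 20:00 Velion Standard Time.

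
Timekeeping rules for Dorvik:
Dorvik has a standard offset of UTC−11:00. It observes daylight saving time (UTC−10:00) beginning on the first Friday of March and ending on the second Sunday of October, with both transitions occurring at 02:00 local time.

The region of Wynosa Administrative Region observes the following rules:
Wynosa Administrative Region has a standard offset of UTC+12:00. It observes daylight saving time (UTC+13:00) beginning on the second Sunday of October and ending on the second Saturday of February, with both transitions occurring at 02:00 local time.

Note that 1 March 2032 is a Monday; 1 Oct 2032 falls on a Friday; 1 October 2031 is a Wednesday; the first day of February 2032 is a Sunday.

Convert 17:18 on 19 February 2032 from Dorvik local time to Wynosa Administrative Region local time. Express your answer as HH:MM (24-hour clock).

16:18

1 March 2032 is a Monday, so the first Friday is March 5.
1 October 2032 is a Friday, so the first Sunday is October 3 and the second is October 10.
19 February 2032 is outside the daylight-saving period (5 March – 10 October), so Dorvik is on standard time, UTC−11:00.
17:18 Dorvik + 11h = 04:18 UTC (rolling into the next day, 20 February 2032).
1 October 2031 is a Wednesday, so the first Sunday is October 5 and the second is October 12.
1 February 2032 is a Sunday, so the first Saturday is February 7 and the second is February 14.
At the standard offset (UTC+12:00), 04:18 UTC + 12h = 16:18 Wynosa Administrative Region standard time.
The standard-time date in Wynosa Administrative Region, 20 February 2032, does not fall between 12 October 2031 and 14 February 2032, so daylight saving is not in effect and Wynosa Administrative Region is at UTC+12:00.
04:18 UTC + 12h = 16:18 Wynosa Administrative Region.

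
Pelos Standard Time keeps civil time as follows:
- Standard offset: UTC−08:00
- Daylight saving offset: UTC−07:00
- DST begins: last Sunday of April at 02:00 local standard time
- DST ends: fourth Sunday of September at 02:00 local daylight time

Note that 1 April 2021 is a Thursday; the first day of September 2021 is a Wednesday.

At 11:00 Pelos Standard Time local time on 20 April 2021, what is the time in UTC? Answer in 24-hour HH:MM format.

19:00

1 April 2021 is a Thursday, so Sundays fall on 4, 11, 18, 25; the last is April 25.
1 September 2021 is a Wednesday, so the first Sunday is September 5 and the fourth is September 26.
20 April 2021 is outside the daylight-saving period (25 April – 26 September), so Pelos Standard Time is on standard time, UTC−08:00.
11:00 local + 8h = 19:00 UTC.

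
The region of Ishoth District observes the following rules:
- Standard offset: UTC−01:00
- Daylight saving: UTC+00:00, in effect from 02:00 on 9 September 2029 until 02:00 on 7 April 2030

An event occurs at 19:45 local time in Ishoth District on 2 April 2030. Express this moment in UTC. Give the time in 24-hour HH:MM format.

19:45

Daylight saving runs 9 September 2029 – 7 April 2030; 2 April 2030 is inside that window, so Ishoth District is at UTC+00:00.
19:45 local − 0h = 19:45 UTC.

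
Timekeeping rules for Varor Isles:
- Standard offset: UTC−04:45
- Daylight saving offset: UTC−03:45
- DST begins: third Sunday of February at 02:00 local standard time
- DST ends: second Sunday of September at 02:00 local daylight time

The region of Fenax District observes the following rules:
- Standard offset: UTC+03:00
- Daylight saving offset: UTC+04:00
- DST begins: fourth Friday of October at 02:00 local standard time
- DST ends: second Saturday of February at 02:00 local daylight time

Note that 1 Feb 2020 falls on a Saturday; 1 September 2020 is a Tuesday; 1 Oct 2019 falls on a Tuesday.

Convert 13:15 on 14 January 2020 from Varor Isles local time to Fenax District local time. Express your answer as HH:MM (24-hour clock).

1 February 2020 is a Saturday, so the first Sunday is February 2 and the third is February 16.
1 September 2020 is a Tuesday, so the first Sunday is September 6 and the second is September 13.
14 January 2020 is outside the daylight-saving period (16 February – 13 September), so Varor Isles is on standard time, UTC−04:45.
13:15 Varor Isles + 4h45m = 18:00 UTC.
1 October 2019 is a Tuesday, so the first Friday is October 4 and the fourth is October 25.
1 February 2020 is a Saturday, so the first Saturday is February 1 and the second is February 8.
At the standard offset (UTC+03:00), 18:00 UTC + 3h = 21:00 Fenax District standard time.
The standard-time date in Fenax District, 14 January 2020, falls between 25 October 2019 and 8 February 2020, so daylight saving is in effect and Fenax District is at UTC+04:00.
18:00 UTC + 4h = 22:00 Fenax District.

22:00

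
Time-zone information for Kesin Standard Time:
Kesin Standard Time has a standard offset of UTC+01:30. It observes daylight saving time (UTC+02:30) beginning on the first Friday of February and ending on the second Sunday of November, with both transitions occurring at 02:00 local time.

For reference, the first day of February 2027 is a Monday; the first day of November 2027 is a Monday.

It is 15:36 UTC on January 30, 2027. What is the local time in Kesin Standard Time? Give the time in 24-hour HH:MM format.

17:06

1 February 2027 is a Monday, so the first Friday is February 5.
1 November 2027 is a Monday, so the first Sunday is November 7 and the second is November 14.
At the standard offset (UTC+01:30), 15:36 UTC + 1h30m = 17:06 Kesin Standard Time standard time.
The standard-time date in Kesin Standard Time, January 30, 2027, is outside the daylight-saving period (5 February – 14 November), so Kesin Standard Time is on standard time, UTC+01:30.
15:36 UTC + 1h30m = 17:06 local.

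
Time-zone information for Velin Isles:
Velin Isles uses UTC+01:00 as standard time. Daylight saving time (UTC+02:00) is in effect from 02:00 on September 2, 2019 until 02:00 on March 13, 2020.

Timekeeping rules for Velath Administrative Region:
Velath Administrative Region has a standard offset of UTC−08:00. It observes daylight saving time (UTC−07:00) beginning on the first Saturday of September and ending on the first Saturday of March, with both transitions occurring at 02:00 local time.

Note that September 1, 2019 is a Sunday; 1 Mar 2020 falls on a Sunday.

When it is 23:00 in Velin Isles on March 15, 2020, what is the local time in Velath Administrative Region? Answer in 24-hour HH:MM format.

14:00

March 15, 2020 is outside the daylight-saving period (2 September 2019 – 13 March 2020), so Velin Isles is on standard time, UTC+01:00.
23:00 Velin Isles − 1h = 22:00 UTC.
1 September 2019 is a Sunday, so the first Saturday is September 7.
1 March 2020 is a Sunday, so the first Saturday is March 7.
At the standard offset (UTC−08:00), 22:00 UTC − 8h = 14:00 Velath Administrative Region standard time.
The standard-time date in Velath Administrative Region, March 15, 2020, is outside the daylight-saving period (7 September 2019 – 7 March 2020), so Velath Administrative Region is on standard time, UTC−08:00.
22:00 UTC − 8h = 14:00 Velath Administrative Region.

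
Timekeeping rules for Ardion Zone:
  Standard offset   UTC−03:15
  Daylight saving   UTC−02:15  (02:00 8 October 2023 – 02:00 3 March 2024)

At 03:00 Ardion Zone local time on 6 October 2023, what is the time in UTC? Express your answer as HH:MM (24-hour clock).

6 October 2023 is outside the daylight-saving period (8 October 2023 – 3 March 2024), so Ardion Zone is on standard time, UTC−03:15.
03:00 local + 3h15m = 06:15 UTC.

06:15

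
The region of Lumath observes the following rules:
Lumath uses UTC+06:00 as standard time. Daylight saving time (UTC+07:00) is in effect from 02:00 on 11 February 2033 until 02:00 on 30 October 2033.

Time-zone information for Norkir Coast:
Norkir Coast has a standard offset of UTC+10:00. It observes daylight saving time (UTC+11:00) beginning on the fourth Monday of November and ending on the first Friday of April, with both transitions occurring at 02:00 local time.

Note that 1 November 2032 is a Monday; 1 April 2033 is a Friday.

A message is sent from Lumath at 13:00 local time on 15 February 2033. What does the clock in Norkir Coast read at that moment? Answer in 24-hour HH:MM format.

17:00

15 February 2033 lies within the daylight-saving period (11 February – 30 October), so Lumath is on daylight time, UTC+07:00.
13:00 Lumath − 7h = 06:00 UTC.
1 November 2032 is a Monday, so the first Monday is November 1 and the fourth is November 22.
1 April 2033 is a Friday, so the first Friday is April 1.
At the standard offset (UTC+10:00), 06:00 UTC + 10h = 16:00 Norkir Coast standard time.
Daylight saving runs 22 November 2032 – 1 April 2033; the standard-time date in Norkir Coast, 15 February 2033, is inside that window, so Norkir Coast is at UTC+11:00.
06:00 UTC + 11h = 17:00 Norkir Coast.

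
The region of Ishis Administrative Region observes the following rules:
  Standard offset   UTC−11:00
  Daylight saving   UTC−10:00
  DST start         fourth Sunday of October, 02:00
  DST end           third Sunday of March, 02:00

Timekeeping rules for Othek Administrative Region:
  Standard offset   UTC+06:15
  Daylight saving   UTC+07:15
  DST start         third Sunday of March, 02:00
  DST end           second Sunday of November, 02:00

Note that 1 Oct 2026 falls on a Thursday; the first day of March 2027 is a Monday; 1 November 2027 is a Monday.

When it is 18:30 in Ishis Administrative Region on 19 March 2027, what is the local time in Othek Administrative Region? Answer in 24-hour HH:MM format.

10:45

1 October 2026 is a Thursday, so the first Sunday is October 4 and the fourth is October 25.
1 March 2027 is a Monday, so the first Sunday is March 7 and the third is March 21.
Daylight saving runs 25 October 2026 – 21 March 2027; 19 March 2027 is inside that window, so Ishis Administrative Region is at UTC−10:00.
18:30 Ishis Administrative Region + 10h = 04:30 UTC (rolling into the next day, 20 March 2027).
1 March 2027 is a Monday, so the first Sunday is March 7 and the third is March 21.
1 November 2027 is a Monday, so the first Sunday is November 7 and the second is November 14.
At the standard offset (UTC+06:15), 04:30 UTC + 6h15m = 10:45 Othek Administrative Region standard time.
The standard-time date in Othek Administrative Region, 20 March 2027, is outside the daylight-saving period (21 March – 14 November), so Othek Administrative Region is on standard time, UTC+06:15.
04:30 UTC + 6h15m = 10:45 Othek Administrative Region.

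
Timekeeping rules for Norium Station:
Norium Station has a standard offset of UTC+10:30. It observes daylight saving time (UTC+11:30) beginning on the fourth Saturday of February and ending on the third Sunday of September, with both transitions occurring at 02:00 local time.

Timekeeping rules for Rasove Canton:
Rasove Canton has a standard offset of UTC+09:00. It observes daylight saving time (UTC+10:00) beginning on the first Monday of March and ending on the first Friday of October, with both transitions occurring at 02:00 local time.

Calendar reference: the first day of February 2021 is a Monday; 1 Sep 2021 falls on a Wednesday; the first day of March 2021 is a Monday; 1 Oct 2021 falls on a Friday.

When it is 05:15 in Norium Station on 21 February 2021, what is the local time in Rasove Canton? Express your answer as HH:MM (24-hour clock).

1 February 2021 is a Monday, so the first Saturday is February 6 and the fourth is February 27.
1 September 2021 is a Wednesday, so the first Sunday is September 5 and the third is September 19.
21 February 2021 is outside the daylight-saving period (27 February – 19 September), so Norium Station is on standard time, UTC+10:30.
05:15 Norium Station − 10h30m = 18:45 UTC (rolling into the previous day, 20 February 2021).
1 March 2021 is a Monday, so the first Monday is March 1.
1 October 2021 is a Friday, so the first Friday is October 1.
At the standard offset (UTC+09:00), 18:45 UTC + 9h = 03:45 Rasove Canton standard time (rolling into the next day, 21 February 2021).
The standard-time date in Rasove Canton, 21 February 2021, does not fall between 1 March and 1 October, so daylight saving is not in effect and Rasove Canton is at UTC+09:00.
18:45 UTC + 9h = 03:45 Rasove Canton (rolling into the next day, 21 February 2021).

03:45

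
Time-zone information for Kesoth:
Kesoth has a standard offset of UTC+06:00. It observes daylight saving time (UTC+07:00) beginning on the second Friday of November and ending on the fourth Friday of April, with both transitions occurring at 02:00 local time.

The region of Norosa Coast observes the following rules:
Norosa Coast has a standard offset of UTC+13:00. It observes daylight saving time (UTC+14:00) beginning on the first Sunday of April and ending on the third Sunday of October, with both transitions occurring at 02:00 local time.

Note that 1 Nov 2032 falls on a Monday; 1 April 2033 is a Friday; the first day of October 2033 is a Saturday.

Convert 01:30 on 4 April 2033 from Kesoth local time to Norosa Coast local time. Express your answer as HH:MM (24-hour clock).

08:30

1 November 2032 is a Monday, so the first Friday is November 5 and the second is November 12.
1 April 2033 is a Friday, so the first Friday is April 1 and the fourth is April 22.
4 April 2033 lies within the daylight-saving period (12 November 2032 – 22 April 2033), so Kesoth is on daylight time, UTC+07:00.
01:30 Kesoth − 7h = 18:30 UTC (rolling into the previous day, 3 April 2033).
1 April 2033 is a Friday, so the first Sunday is April 3.
1 October 2033 is a Saturday, so the first Sunday is October 2 and the third is October 16.
At the standard offset (UTC+13:00), 18:30 UTC + 13h = 07:30 Norosa Coast standard time (rolling into the next day, 4 April 2033).
The standard-time date in Norosa Coast, 4 April 2033, falls between 3 April and 16 October, so daylight saving is in effect and Norosa Coast is at UTC+14:00.
18:30 UTC + 14h = 08:30 Norosa Coast (rolling into the next day, 4 April 2033).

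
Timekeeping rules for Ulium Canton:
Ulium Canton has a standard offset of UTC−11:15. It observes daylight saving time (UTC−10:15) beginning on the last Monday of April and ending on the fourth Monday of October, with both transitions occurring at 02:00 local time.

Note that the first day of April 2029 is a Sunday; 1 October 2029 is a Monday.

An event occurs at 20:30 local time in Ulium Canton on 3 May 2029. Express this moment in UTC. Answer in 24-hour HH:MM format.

1 April 2029 is a Sunday, so Mondays fall on 2, 9, 16, 23, 30; the last is April 30.
1 October 2029 is a Monday, so the first Monday is October 1 and the fourth is October 22.
3 May 2029 falls between 30 April and 22 October, so daylight saving is in effect and Ulium Canton is at UTC−10:15.
20:30 local + 10h15m = 06:45 UTC (rolling into the next day, 4 May 2029).

06:45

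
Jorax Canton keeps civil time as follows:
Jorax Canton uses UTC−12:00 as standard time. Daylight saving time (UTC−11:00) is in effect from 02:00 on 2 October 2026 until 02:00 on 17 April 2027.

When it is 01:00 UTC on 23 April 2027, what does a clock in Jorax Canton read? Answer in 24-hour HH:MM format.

At the standard offset (UTC−12:00), 01:00 UTC − 12h = 13:00 Jorax Canton standard time (rolling into the previous day, 22 April 2027).
Daylight saving runs 2 October 2026 – 17 April 2027; the standard-time date in Jorax Canton, 22 April 2027, is outside that window, so Jorax Canton is on standard time at UTC−12:00.
01:00 UTC − 12h = 13:00 local (rolling into the previous day, 22 April 2027).

13:00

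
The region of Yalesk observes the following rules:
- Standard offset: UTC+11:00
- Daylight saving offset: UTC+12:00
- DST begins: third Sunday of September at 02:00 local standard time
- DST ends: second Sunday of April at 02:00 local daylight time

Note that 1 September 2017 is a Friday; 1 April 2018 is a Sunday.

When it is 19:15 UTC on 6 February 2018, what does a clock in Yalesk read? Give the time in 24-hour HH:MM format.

07:15

1 September 2017 is a Friday, so the first Sunday is September 3 and the third is September 17.
1 April 2018 is a Sunday, so the first Sunday is April 1 and the second is April 8.
At the standard offset (UTC+11:00), 19:15 UTC + 11h = 06:15 Yalesk standard time (rolling into the next day, 7 February 2018).
Daylight saving runs 17 September 2017 – 8 April 2018; the standard-time date in Yalesk, 7 February 2018, is inside that window, so Yalesk is at UTC+12:00.
19:15 UTC + 12h = 07:15 local (rolling into the next day, 7 February 2018).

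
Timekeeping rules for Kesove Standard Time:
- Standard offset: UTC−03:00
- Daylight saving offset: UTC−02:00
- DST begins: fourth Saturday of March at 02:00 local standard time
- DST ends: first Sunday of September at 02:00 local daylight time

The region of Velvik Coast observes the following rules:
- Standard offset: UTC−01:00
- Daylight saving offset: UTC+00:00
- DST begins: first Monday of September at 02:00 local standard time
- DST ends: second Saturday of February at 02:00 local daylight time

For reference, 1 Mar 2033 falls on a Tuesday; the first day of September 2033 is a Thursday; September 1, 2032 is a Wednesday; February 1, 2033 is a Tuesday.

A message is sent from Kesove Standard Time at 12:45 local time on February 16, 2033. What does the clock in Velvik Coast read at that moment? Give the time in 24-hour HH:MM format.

1 March 2033 is a Tuesday, so the first Saturday is March 5 and the fourth is March 26.
1 September 2033 is a Thursday, so the first Sunday is September 4.
February 16, 2033 is outside the daylight-saving period (26 March – 4 September), so Kesove Standard Time is on standard time, UTC−03:00.
12:45 Kesove Standard Time + 3h = 15:45 UTC.
1 September 2032 is a Wednesday, so the first Monday is September 6.
1 February 2033 is a Tuesday, so the first Saturday is February 5 and the second is February 12.
At the standard offset (UTC−01:00), 15:45 UTC − 1h = 14:45 Velvik Coast standard time.
The standard-time date in Velvik Coast, February 16, 2033, is outside the daylight-saving period (6 September 2032 – 12 February 2033), so Velvik Coast is on standard time, UTC−01:00.
15:45 UTC − 1h = 14:45 Velvik Coast.

14:45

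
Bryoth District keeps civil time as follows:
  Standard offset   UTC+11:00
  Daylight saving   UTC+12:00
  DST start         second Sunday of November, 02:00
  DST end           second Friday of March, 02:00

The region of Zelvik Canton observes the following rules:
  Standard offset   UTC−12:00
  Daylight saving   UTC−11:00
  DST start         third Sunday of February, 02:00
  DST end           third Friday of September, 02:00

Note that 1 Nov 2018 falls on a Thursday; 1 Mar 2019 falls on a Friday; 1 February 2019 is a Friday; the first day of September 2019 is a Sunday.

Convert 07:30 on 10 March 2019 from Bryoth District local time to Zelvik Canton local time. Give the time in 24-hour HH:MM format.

1 November 2018 is a Thursday, so the first Sunday is November 4 and the second is November 11.
1 March 2019 is a Friday, so the first Friday is March 1 and the second is March 8.
10 March 2019 is outside the daylight-saving period (11 November 2018 – 8 March 2019), so Bryoth District is on standard time, UTC+11:00.
07:30 Bryoth District − 11h = 20:30 UTC (rolling into the previous day, 9 March 2019).
1 February 2019 is a Friday, so the first Sunday is February 3 and the third is February 17.
1 September 2019 is a Sunday, so the first Friday is September 6 and the third is September 20.
At the standard offset (UTC−12:00), 20:30 UTC − 12h = 08:30 Zelvik Canton standard time.
The standard-time date in Zelvik Canton, 9 March 2019, falls between 17 February and 20 September, so daylight saving is in effect and Zelvik Canton is at UTC−11:00.
20:30 UTC − 11h = 09:30 Zelvik Canton.

09:30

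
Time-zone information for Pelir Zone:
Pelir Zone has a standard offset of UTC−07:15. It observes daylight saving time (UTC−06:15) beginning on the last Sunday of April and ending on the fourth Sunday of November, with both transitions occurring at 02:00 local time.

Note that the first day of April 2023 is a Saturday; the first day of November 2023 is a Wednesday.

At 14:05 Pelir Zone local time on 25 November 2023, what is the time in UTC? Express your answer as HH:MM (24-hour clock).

20:20

1 April 2023 is a Saturday, so Sundays fall on 2, 9, 16, 23, 30; the last is April 30.
1 November 2023 is a Wednesday, so the first Sunday is November 5 and the fourth is November 26.
25 November 2023 lies within the daylight-saving period (30 April – 26 November), so Pelir Zone is on daylight time, UTC−06:15.
14:05 local + 6h15m = 20:20 UTC.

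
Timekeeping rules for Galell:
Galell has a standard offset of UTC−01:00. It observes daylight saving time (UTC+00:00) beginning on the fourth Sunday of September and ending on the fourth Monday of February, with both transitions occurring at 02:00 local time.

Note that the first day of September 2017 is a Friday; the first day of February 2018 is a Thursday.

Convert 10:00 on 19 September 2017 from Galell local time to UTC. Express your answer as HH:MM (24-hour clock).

1 September 2017 is a Friday, so the first Sunday is September 3 and the fourth is September 24.
1 February 2018 is a Thursday, so the first Monday is February 5 and the fourth is February 26.
19 September 2017 does not fall between 24 September 2017 and 26 February 2018, so daylight saving is not in effect and Galell is at UTC−01:00.
10:00 local + 1h = 11:00 UTC.

11:00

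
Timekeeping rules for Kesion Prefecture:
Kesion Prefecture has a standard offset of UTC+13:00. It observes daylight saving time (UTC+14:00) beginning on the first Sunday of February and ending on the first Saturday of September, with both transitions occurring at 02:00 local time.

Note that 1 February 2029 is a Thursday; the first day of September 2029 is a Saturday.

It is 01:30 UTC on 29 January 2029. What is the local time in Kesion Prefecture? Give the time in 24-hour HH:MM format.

1 February 2029 is a Thursday, so the first Sunday is February 4.
1 September 2029 is a Saturday, so the first Saturday is September 1.
At the standard offset (UTC+13:00), 01:30 UTC + 13h = 14:30 Kesion Prefecture standard time.
The standard-time date in Kesion Prefecture, 29 January 2029, is outside the daylight-saving period (4 February – 1 September), so Kesion Prefecture is on standard time, UTC+13:00.
01:30 UTC + 13h = 14:30 local.

14:30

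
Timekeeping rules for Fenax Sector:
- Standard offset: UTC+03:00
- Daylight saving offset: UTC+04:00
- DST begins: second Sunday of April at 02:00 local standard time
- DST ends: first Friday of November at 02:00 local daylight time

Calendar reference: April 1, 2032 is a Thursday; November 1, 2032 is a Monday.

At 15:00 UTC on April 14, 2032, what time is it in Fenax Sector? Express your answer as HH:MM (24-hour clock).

1 April 2032 is a Thursday, so the first Sunday is April 4 and the second is April 11.
1 November 2032 is a Monday, so the first Friday is November 5.
At the standard offset (UTC+03:00), 15:00 UTC + 3h = 18:00 Fenax Sector standard time.
The standard-time date in Fenax Sector, April 14, 2032, lies within the daylight-saving period (11 April – 5 November), so Fenax Sector is on daylight time, UTC+04:00.
15:00 UTC + 4h = 19:00 local.

19:00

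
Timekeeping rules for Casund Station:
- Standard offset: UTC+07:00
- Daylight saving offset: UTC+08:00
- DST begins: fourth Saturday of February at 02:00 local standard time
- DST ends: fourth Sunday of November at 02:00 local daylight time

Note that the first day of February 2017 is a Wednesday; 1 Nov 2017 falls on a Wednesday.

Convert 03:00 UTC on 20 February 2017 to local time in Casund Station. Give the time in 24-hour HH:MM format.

1 February 2017 is a Wednesday, so the first Saturday is February 4 and the fourth is February 25.
1 November 2017 is a Wednesday, so the first Sunday is November 5 and the fourth is November 26.
At the standard offset (UTC+07:00), 03:00 UTC + 7h = 10:00 Casund Station standard time.
Daylight saving runs 25 February – 26 November; the standard-time date in Casund Station, 20 February 2017, is outside that window, so Casund Station is on standard time at UTC+07:00.
03:00 UTC + 7h = 10:00 local.

10:00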